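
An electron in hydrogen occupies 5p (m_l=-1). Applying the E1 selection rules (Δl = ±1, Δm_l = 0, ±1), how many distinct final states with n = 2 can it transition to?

1

E1 requires Δl = ±1, so l_f ∈ {0, 2}; with 0 ≤ l_f ≤ n_f−1 = 1, the allowed l_f values are {0}.
For l_f = 0: m_f ∈ {m_i−1, m_i, m_i+1} ∩ [−0, 0] = {0} → 1 state.
Total: 1.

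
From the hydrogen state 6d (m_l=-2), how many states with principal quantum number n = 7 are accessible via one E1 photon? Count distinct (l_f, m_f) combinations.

E1 requires Δl = ±1, so l_f ∈ {1, 3}; with 0 ≤ l_f ≤ n_f−1 = 6, the allowed l_f values are {1, 3}.
For l_f = 1: m_f ∈ {m_i−1, m_i, m_i+1} ∩ [−1, 1] = {-1} → 1 state.
For l_f = 3: m_f ∈ {m_i−1, m_i, m_i+1} ∩ [−3, 3] = {-3, -2, -1} → 3 states.
Total: 4.

4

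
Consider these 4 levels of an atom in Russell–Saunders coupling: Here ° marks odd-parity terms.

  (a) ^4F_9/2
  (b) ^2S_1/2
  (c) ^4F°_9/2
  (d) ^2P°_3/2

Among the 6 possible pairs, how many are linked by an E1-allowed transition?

2

(a)–(b): forbidden (parity, ΔS, ΔL, ΔJ).
(a)–(c): allowed.
(a)–(d): forbidden (ΔS, ΔL, ΔJ).
(b)–(c): forbidden (ΔS, ΔL, ΔJ).
(b)–(d): allowed.
(c)–(d): forbidden (parity, ΔS, ΔL, ΔJ).
Allowed pairs: 2 of 6.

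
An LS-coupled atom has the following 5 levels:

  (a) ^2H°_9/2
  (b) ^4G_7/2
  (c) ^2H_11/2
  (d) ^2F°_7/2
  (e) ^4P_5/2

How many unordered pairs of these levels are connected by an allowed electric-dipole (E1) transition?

(a)–(b): forbidden (ΔS).
(a)–(c): allowed.
(a)–(d): forbidden (parity, ΔL).
(a)–(e): forbidden (ΔS, ΔL, ΔJ).
(b)–(c): forbidden (parity, ΔS, ΔJ).
(b)–(d): forbidden (ΔS).
(b)–(e): forbidden (parity, ΔL).
(c)–(d): forbidden (ΔL, ΔJ).
(c)–(e): forbidden (parity, ΔS, ΔL, ΔJ).
(d)–(e): forbidden (ΔS, ΔL).
Allowed pairs: 1 of 10.

1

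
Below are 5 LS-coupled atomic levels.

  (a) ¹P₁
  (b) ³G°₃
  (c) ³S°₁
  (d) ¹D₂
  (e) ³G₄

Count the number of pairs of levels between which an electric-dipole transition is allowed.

1

(a)–(b): forbidden (ΔS, ΔL, ΔJ).
(a)–(c): forbidden (ΔS).
(a)–(d): forbidden (parity).
(a)–(e): forbidden (parity, ΔS, ΔL, ΔJ).
(b)–(c): forbidden (parity, ΔL, ΔJ).
(b)–(d): forbidden (ΔS, ΔL).
(b)–(e): allowed.
(c)–(d): forbidden (ΔS, ΔL).
(c)–(e): forbidden (ΔL, ΔJ).
(d)–(e): forbidden (parity, ΔS, ΔL, ΔJ).
Allowed pairs: 1 of 10.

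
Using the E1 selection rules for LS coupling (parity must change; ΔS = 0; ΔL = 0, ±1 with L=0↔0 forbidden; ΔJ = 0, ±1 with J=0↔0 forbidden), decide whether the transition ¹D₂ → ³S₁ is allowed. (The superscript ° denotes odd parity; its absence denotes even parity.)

forbidden

Reading off the term symbols: S 0→1, L 2→0, J 2→1, parity even→even.
Parity must change: even → even — fails.
ΔS = 0: S: 0 → 1 — fails.
ΔL = 0, ±1 (not L=0↔0): L: 2 → 0, ΔL = -2 — fails.
ΔJ = 0, ±1 (not J=0↔0): J: 2 → 1, ΔJ = -1 — passes.
Rule(s) violated: parity, ΔS, ΔL.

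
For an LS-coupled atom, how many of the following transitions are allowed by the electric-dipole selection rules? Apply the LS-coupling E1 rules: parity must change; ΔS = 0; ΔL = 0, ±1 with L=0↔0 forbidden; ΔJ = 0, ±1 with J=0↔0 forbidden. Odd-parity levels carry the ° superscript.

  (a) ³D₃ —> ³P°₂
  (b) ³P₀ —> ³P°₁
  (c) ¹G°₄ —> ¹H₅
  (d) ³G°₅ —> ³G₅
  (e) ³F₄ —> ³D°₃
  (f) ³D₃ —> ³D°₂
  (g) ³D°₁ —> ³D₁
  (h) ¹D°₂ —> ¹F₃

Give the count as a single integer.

(a) allowed
(b) allowed
(c) allowed
(d) allowed
(e) allowed
(f) allowed
(g) allowed
(h) allowed
Total allowed: 8 of 8.

8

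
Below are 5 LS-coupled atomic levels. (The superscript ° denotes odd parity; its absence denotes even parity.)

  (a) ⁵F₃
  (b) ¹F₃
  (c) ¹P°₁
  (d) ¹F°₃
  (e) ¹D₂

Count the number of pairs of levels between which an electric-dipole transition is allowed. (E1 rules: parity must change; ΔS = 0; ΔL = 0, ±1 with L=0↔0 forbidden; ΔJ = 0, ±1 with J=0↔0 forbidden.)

(a)–(b): forbidden (parity, ΔS).
(a)–(c): forbidden (ΔS, ΔL, ΔJ).
(a)–(d): forbidden (ΔS).
(a)–(e): forbidden (parity, ΔS).
(b)–(c): forbidden (ΔL, ΔJ).
(b)–(d): allowed.
(b)–(e): forbidden (parity).
(c)–(d): forbidden (parity, ΔL, ΔJ).
(c)–(e): allowed.
(d)–(e): allowed.
Allowed pairs: 3 of 10.

3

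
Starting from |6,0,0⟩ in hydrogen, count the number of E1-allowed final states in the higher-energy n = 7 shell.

3

E1 requires Δl = ±1, so l_f ∈ {-1, 1}; with 0 ≤ l_f ≤ n_f−1 = 6, the allowed l_f values are {1}.
For l_f = 1: m_f ∈ {m_i−1, m_i, m_i+1} ∩ [−1, 1] = {-1, 0, 1} → 3 states.
Total: 3.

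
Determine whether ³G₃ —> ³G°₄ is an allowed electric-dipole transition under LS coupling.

Initial level: S=1, L=4, J=3, parity even. Final level: S=1, L=4, J=4, parity odd.
Parity must change: even → odd — ✓.
ΔJ = 0, ±1 (not J=0↔0): J: 3 → 4, ΔJ = +1 — ✓.
ΔS = 0: S: 1 → 1 — ✓.
ΔL = 0, ±1 (not L=0↔0): L: 4 → 4, ΔL = +0 — ✓.
All four E1 rules are satisfied.

allowed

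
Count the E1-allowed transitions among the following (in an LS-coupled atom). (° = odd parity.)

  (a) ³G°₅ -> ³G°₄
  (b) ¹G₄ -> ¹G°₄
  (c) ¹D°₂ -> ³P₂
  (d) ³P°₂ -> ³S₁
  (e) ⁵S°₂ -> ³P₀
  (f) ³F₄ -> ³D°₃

(a) forbidden (parity fails)
(b) allowed
(c) forbidden (ΔS fails)
(d) allowed
(e) forbidden (ΔS, ΔJ fail)
(f) allowed
Total allowed: 3 of 6.

3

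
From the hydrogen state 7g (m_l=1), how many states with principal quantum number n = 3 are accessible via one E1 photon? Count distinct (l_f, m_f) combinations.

E1 requires l_f ∈ {3, 5}, but neither lies in [0, 2], so no final state is reachable.
Total: 0.

0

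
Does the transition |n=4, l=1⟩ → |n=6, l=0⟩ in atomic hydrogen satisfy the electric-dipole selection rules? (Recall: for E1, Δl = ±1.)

Initial l = 1, final l = 0, so Δl = -1. E1 requires Δl = ±1: ✓.
All E1 selection rules are satisfied.

allowed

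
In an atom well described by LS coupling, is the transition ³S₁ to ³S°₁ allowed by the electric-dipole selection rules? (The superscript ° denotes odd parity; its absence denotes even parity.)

Initial level: S=1, L=0, J=1, parity even. Final level: S=1, L=0, J=1, parity odd.
Parity must change: even → odd — ok.
ΔJ = 0, ±1 (not J=0↔0): J: 1 → 1, ΔJ = +0 — ok.
ΔS = 0: S: 1 → 1 — ok.
ΔL = 0, ±1 (not L=0↔0): L: 0 → 0, ΔL = +0 — fails.
Rule(s) violated: ΔL.

forbidden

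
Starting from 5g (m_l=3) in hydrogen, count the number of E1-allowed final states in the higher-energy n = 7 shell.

5

E1 requires Δl = ±1, so l_f ∈ {3, 5}; with 0 ≤ l_f ≤ n_f−1 = 6, the allowed l_f values are {3, 5}.
For l_f = 3: m_f ∈ {m_i−1, m_i, m_i+1} ∩ [−3, 3] = {2, 3} → 2 states.
For l_f = 5: m_f ∈ {m_i−1, m_i, m_i+1} ∩ [−5, 5] = {2, 3, 4} → 3 states.
Total: 5.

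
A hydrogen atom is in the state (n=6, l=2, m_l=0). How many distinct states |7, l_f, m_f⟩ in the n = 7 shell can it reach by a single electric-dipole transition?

6

E1 requires Δl = ±1, so l_f ∈ {1, 3}; with 0 ≤ l_f ≤ n_f−1 = 6, the allowed l_f values are {1, 3}.
For l_f = 1: m_f ∈ {m_i−1, m_i, m_i+1} ∩ [−1, 1] = {-1, 0, 1} → 3 states.
For l_f = 3: m_f ∈ {m_i−1, m_i, m_i+1} ∩ [−3, 3] = {-1, 0, 1} → 3 states.
Total: 6.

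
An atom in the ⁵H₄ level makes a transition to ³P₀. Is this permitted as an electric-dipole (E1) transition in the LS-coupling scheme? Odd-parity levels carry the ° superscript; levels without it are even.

forbidden

Parity must change: even → even — fails.
ΔS = 0: S: 2 → 1 — fails.
ΔL = 0, ±1 (not L=0↔0): L: 5 → 1, ΔL = -4 — fails.
ΔJ = 0, ±1 (not J=0↔0): J: 4 → 0, ΔJ = -4 — fails.
Rule(s) violated: parity, ΔS, ΔL, ΔJ.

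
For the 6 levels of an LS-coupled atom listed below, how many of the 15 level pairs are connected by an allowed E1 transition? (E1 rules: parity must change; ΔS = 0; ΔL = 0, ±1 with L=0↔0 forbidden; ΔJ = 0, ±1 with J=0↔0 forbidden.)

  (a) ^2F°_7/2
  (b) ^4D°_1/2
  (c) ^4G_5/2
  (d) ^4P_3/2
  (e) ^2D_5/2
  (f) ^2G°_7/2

(a)–(b): forbidden (parity, ΔS, ΔJ).
(a)–(c): forbidden (ΔS).
(a)–(d): forbidden (ΔS, ΔL, ΔJ).
(a)–(e): allowed.
(a)–(f): forbidden (parity).
(b)–(c): forbidden (ΔL, ΔJ).
(b)–(d): allowed.
(b)–(e): forbidden (ΔS, ΔJ).
(b)–(f): forbidden (parity, ΔS, ΔL, ΔJ).
(c)–(d): forbidden (parity, ΔL).
(c)–(e): forbidden (parity, ΔS, ΔL).
(c)–(f): forbidden (ΔS).
(d)–(e): forbidden (parity, ΔS).
(d)–(f): forbidden (ΔS, ΔL, ΔJ).
(e)–(f): forbidden (ΔL).
Allowed pairs: 2 of 15.

2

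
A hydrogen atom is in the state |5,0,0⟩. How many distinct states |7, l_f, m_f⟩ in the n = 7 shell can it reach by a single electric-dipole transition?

3

E1 requires Δl = ±1, so l_f ∈ {-1, 1}; with 0 ≤ l_f ≤ n_f−1 = 6, the allowed l_f values are {1}.
For l_f = 1: m_f ∈ {m_i−1, m_i, m_i+1} ∩ [−1, 1] = {-1, 0, 1} → 3 states.
Total: 3.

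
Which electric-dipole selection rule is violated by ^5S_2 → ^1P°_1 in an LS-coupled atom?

Initial level: S=2, L=0, J=2, parity even. Final level: S=0, L=1, J=1, parity odd.
ΔL = 0, ±1 (not L=0↔0): L: 0 → 1, ΔL = +1 — ✓.
ΔS = 0: S: 2 → 0 — ✗.
Parity must change: even → odd — ✓.
ΔJ = 0, ±1 (not J=0↔0): J: 2 → 1, ΔJ = -1 — ✓.

the ΔS = 0 rule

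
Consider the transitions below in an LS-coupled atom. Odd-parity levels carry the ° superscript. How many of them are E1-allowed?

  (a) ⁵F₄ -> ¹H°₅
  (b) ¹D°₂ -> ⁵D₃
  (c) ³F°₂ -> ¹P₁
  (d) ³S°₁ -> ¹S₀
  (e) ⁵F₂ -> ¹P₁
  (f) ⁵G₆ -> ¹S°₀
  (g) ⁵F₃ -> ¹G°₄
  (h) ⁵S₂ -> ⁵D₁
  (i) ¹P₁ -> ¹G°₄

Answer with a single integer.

0

(a) forbidden (ΔS, ΔL fail)
(b) forbidden (ΔS fails)
(c) forbidden (ΔS, ΔL fail)
(d) forbidden (ΔS, ΔL fail)
(e) forbidden (parity, ΔS, ΔL fail)
(f) forbidden (ΔS, ΔL, ΔJ fail)
(g) forbidden (ΔS fails)
(h) forbidden (parity, ΔL fail)
(i) forbidden (ΔL, ΔJ fail)
Total allowed: 0 of 9.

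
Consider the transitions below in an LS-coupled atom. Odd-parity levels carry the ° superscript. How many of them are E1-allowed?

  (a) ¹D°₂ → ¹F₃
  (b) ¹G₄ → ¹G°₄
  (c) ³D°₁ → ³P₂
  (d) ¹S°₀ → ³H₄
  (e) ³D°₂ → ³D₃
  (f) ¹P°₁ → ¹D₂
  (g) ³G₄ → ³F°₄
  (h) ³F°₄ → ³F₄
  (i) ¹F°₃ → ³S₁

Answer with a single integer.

(a) allowed
(b) allowed
(c) allowed
(d) forbidden (ΔS, ΔL, ΔJ fail)
(e) allowed
(f) allowed
(g) allowed
(h) allowed
(i) forbidden (ΔS, ΔL, ΔJ fail)
Total allowed: 7 of 9.

7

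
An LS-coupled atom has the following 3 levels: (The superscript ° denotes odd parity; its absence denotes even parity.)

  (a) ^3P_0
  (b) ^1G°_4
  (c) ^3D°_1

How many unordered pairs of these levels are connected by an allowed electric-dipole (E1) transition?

(a)–(b): forbidden (ΔS, ΔL, ΔJ).
(a)–(c): allowed.
(b)–(c): forbidden (parity, ΔS, ΔL, ΔJ).
Allowed pairs: 1 of 3.

1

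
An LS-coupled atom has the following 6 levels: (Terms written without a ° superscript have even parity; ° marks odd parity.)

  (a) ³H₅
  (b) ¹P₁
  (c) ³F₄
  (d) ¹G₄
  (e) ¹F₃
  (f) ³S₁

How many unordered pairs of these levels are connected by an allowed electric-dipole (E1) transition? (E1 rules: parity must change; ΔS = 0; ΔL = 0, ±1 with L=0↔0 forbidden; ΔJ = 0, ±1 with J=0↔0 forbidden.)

(a)–(b): forbidden (parity, ΔS, ΔL, ΔJ).
(a)–(c): forbidden (parity, ΔL).
(a)–(d): forbidden (parity, ΔS).
(a)–(e): forbidden (parity, ΔS, ΔL, ΔJ).
(a)–(f): forbidden (parity, ΔL, ΔJ).
(b)–(c): forbidden (parity, ΔS, ΔL, ΔJ).
(b)–(d): forbidden (parity, ΔL, ΔJ).
(b)–(e): forbidden (parity, ΔL, ΔJ).
(b)–(f): forbidden (parity, ΔS).
(c)–(d): forbidden (parity, ΔS).
(c)–(e): forbidden (parity, ΔS).
(c)–(f): forbidden (parity, ΔL, ΔJ).
(d)–(e): forbidden (parity).
(d)–(f): forbidden (parity, ΔS, ΔL, ΔJ).
(e)–(f): forbidden (parity, ΔS, ΔL, ΔJ).
Allowed pairs: 0 of 15.

0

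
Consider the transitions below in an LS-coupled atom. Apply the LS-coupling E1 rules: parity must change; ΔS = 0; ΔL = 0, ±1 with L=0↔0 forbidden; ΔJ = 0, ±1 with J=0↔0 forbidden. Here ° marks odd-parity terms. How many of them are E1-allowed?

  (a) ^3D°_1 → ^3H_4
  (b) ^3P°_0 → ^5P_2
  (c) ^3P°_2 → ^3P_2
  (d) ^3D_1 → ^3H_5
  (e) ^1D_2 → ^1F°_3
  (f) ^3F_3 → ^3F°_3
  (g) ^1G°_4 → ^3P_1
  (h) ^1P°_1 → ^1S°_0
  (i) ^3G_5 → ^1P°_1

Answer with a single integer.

3

(a) forbidden (ΔL, ΔJ fail)
(b) forbidden (ΔS, ΔJ fail)
(c) allowed
(d) forbidden (parity, ΔL, ΔJ fail)
(e) allowed
(f) allowed
(g) forbidden (ΔS, ΔL, ΔJ fail)
(h) forbidden (parity fails)
(i) forbidden (ΔS, ΔL, ΔJ fail)
Total allowed: 3 of 9.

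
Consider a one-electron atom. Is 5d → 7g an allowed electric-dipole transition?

Initial l = 2, final l = 4, so Δl = +2. E1 requires Δl = ±1: fails.
The transition is electric-dipole forbidden.

forbidden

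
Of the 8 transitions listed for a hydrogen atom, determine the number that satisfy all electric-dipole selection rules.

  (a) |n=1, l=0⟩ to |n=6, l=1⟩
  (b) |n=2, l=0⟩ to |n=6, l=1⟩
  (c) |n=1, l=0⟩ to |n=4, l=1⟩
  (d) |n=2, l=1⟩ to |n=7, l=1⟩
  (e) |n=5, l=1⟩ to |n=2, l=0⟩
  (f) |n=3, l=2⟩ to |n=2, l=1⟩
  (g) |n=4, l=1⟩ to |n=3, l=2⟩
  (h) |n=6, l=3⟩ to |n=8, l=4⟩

7

(a) allowed
(b) allowed
(c) allowed
(d) forbidden — Δl = +0 (E1 requires Δl = ±1)
(e) allowed
(f) allowed
(g) allowed
(h) allowed
Total allowed: 7 of 8.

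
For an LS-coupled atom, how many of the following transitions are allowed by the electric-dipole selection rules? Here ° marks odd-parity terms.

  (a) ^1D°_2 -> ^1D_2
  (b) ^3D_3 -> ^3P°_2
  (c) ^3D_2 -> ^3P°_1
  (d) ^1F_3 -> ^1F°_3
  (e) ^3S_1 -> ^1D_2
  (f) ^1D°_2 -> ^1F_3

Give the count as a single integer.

5

(a) allowed
(b) allowed
(c) allowed
(d) allowed
(e) forbidden (parity, ΔS, ΔL fail)
(f) allowed
Total allowed: 5 of 6.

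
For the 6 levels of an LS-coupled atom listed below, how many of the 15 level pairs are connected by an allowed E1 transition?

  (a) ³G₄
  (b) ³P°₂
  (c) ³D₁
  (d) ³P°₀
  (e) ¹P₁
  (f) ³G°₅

(a)–(b): forbidden (ΔL, ΔJ).
(a)–(c): forbidden (parity, ΔL, ΔJ).
(a)–(d): forbidden (ΔL, ΔJ).
(a)–(e): forbidden (parity, ΔS, ΔL, ΔJ).
(a)–(f): allowed.
(b)–(c): allowed.
(b)–(d): forbidden (parity, ΔJ).
(b)–(e): forbidden (ΔS).
(b)–(f): forbidden (parity, ΔL, ΔJ).
(c)–(d): allowed.
(c)–(e): forbidden (parity, ΔS).
(c)–(f): forbidden (ΔL, ΔJ).
(d)–(e): forbidden (ΔS).
(d)–(f): forbidden (parity, ΔL, ΔJ).
(e)–(f): forbidden (ΔS, ΔL, ΔJ).
Allowed pairs: 3 of 15.

3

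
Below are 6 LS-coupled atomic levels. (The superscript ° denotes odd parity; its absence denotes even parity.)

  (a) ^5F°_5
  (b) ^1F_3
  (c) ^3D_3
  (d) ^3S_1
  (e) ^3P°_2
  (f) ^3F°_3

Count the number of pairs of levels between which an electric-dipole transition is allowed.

3

(a)–(b): forbidden (ΔS, ΔJ).
(a)–(c): forbidden (ΔS, ΔJ).
(a)–(d): forbidden (ΔS, ΔL, ΔJ).
(a)–(e): forbidden (parity, ΔS, ΔL, ΔJ).
(a)–(f): forbidden (parity, ΔS, ΔJ).
(b)–(c): forbidden (parity, ΔS).
(b)–(d): forbidden (parity, ΔS, ΔL, ΔJ).
(b)–(e): forbidden (ΔS, ΔL).
(b)–(f): forbidden (ΔS).
(c)–(d): forbidden (parity, ΔL, ΔJ).
(c)–(e): allowed.
(c)–(f): allowed.
(d)–(e): allowed.
(d)–(f): forbidden (ΔL, ΔJ).
(e)–(f): forbidden (parity, ΔL).
Allowed pairs: 3 of 15.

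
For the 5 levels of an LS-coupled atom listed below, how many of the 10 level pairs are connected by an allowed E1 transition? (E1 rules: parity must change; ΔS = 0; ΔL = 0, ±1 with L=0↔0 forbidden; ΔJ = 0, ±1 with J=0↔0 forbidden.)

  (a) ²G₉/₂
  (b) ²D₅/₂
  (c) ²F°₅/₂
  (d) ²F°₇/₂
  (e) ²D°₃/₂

4

(a)–(b): forbidden (parity, ΔL, ΔJ).
(a)–(c): forbidden (ΔJ).
(a)–(d): allowed.
(a)–(e): forbidden (ΔL, ΔJ).
(b)–(c): allowed.
(b)–(d): allowed.
(b)–(e): allowed.
(c)–(d): forbidden (parity).
(c)–(e): forbidden (parity).
(d)–(e): forbidden (parity, ΔJ).
Allowed pairs: 4 of 10.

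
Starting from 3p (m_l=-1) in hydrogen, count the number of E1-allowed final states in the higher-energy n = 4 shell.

E1 requires Δl = ±1, so l_f ∈ {0, 2}; with 0 ≤ l_f ≤ n_f−1 = 3, the allowed l_f values are {0, 2}.
For l_f = 0: m_f ∈ {m_i−1, m_i, m_i+1} ∩ [−0, 0] = {0} → 1 state.
For l_f = 2: m_f ∈ {m_i−1, m_i, m_i+1} ∩ [−2, 2] = {-2, -1, 0} → 3 states.
Total: 4.

4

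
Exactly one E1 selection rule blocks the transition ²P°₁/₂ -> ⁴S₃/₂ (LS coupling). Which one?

Initial level: S=1/2, L=1, J=1/2, parity odd. Final level: S=3/2, L=0, J=3/2, parity even.
Parity must change: odd → even — ✓.
ΔS = 0: S: 1/2 → 3/2 — ✗.
ΔL = 0, ±1 (not L=0↔0): L: 1 → 0, ΔL = -1 — ✓.
ΔJ = 0, ±1 (not J=0↔0): J: 1/2 → 3/2, ΔJ = +1 — ✓.

the ΔS = 0 rule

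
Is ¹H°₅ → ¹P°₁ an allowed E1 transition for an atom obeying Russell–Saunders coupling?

Reading off the term symbols: S 0→0, L 5→1, J 5→1, parity odd→odd.
Parity must change: odd → odd — fails.
ΔS = 0: S: 0 → 0 — passes.
ΔL = 0, ±1 (not L=0↔0): L: 5 → 1, ΔL = -4 — fails.
ΔJ = 0, ±1 (not J=0↔0): J: 5 → 1, ΔJ = -4 — fails.
Rule(s) violated: parity, ΔL, ΔJ.

forbidden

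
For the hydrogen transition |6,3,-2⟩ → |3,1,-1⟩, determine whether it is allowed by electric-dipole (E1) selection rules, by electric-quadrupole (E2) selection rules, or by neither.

Δl = 1 − 3 = -2; l_i + l_f = 4.
Δm_l = +1.
E1 (Δl = ±1, |Δm_l| ≤ 1): not satisfied.
E2 (Δl = 0,±2, l_i+l_f ≥ 2, |Δm_l| ≤ 2): satisfied.

E2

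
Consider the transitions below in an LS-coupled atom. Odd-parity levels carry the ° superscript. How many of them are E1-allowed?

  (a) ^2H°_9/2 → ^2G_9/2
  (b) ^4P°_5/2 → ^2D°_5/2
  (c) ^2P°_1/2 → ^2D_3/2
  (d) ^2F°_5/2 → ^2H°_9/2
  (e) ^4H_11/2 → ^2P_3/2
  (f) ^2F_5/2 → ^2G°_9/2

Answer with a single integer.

(a) allowed
(b) forbidden (parity, ΔS fail)
(c) allowed
(d) forbidden (parity, ΔL, ΔJ fail)
(e) forbidden (parity, ΔS, ΔL, ΔJ fail)
(f) forbidden (ΔJ fails)
Total allowed: 2 of 6.

2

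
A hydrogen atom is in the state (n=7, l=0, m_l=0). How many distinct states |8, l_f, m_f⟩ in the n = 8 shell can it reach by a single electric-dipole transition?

E1 requires Δl = ±1, so l_f ∈ {-1, 1}; with 0 ≤ l_f ≤ n_f−1 = 7, the allowed l_f values are {1}.
For l_f = 1: m_f ∈ {m_i−1, m_i, m_i+1} ∩ [−1, 1] = {-1, 0, 1} → 3 states.
Total: 3.

3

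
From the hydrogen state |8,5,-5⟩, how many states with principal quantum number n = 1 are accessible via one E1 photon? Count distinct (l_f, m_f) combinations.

0

E1 requires l_f ∈ {4, 6}, but neither lies in [0, 0], so no final state is reachable.
Total: 0.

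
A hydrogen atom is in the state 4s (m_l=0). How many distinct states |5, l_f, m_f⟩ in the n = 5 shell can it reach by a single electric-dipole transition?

3

E1 requires Δl = ±1, so l_f ∈ {-1, 1}; with 0 ≤ l_f ≤ n_f−1 = 4, the allowed l_f values are {1}.
For l_f = 1: m_f ∈ {m_i−1, m_i, m_i+1} ∩ [−1, 1] = {-1, 0, 1} → 3 states.
Total: 3.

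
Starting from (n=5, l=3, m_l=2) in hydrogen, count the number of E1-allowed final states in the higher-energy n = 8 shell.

5

E1 requires Δl = ±1, so l_f ∈ {2, 4}; with 0 ≤ l_f ≤ n_f−1 = 7, the allowed l_f values are {2, 4}.
For l_f = 2: m_f ∈ {m_i−1, m_i, m_i+1} ∩ [−2, 2] = {1, 2} → 2 states.
For l_f = 4: m_f ∈ {m_i−1, m_i, m_i+1} ∩ [−4, 4] = {1, 2, 3} → 3 states.
Total: 5.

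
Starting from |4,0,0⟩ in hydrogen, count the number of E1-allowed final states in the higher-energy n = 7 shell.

E1 requires Δl = ±1, so l_f ∈ {-1, 1}; with 0 ≤ l_f ≤ n_f−1 = 6, the allowed l_f values are {1}.
For l_f = 1: m_f ∈ {m_i−1, m_i, m_i+1} ∩ [−1, 1] = {-1, 0, 1} → 3 states.
Total: 3.

3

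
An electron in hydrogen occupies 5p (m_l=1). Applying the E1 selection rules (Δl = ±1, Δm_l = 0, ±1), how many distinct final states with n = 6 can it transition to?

4

E1 requires Δl = ±1, so l_f ∈ {0, 2}; with 0 ≤ l_f ≤ n_f−1 = 5, the allowed l_f values are {0, 2}.
For l_f = 0: m_f ∈ {m_i−1, m_i, m_i+1} ∩ [−0, 0] = {0} → 1 state.
For l_f = 2: m_f ∈ {m_i−1, m_i, m_i+1} ∩ [−2, 2] = {0, 1, 2} → 3 states.
Total: 4.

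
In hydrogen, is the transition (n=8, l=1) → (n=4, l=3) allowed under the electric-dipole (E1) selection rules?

forbidden

Initial l = 1, final l = 3, so Δl = +2. E1 requires Δl = ±1: violated.
The transition is electric-dipole forbidden.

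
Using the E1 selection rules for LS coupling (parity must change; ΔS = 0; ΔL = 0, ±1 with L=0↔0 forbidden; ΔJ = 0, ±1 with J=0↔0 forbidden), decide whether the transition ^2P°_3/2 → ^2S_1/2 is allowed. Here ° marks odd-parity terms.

allowed

Reading off the term symbols: S 1/2→1/2, L 1→0, J 3/2→1/2, parity odd→even.
Parity must change: odd → even — ok.
ΔS = 0: S: 1/2 → 1/2 — ok.
ΔJ = 0, ±1 (not J=0↔0): J: 3/2 → 1/2, ΔJ = -1 — ok.
ΔL = 0, ±1 (not L=0↔0): L: 1 → 0, ΔL = -1 — ok.
All four E1 rules are satisfied.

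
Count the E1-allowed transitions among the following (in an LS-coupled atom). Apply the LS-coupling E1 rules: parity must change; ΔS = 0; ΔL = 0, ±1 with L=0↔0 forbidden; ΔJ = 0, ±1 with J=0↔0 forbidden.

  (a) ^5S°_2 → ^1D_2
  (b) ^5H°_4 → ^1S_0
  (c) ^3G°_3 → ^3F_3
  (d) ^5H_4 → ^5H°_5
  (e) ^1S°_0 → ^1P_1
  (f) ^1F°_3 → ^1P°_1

(a) forbidden (ΔS, ΔL fail)
(b) forbidden (ΔS, ΔL, ΔJ fail)
(c) allowed
(d) allowed
(e) allowed
(f) forbidden (parity, ΔL, ΔJ fail)
Total allowed: 3 of 6.

3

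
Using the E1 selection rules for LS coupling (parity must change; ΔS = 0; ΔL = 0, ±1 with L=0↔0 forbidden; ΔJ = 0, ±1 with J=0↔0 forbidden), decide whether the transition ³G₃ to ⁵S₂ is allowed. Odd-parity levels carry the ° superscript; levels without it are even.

Reading off the term symbols: S 1→2, L 4→0, J 3→2, parity even→even.
Parity must change: even → even — fails.
ΔS = 0: S: 1 → 2 — fails.
ΔL = 0, ±1 (not L=0↔0): L: 4 → 0, ΔL = -4 — fails.
ΔJ = 0, ±1 (not J=0↔0): J: 3 → 2, ΔJ = -1 — passes.
Rule(s) violated: parity, ΔS, ΔL.

forbidden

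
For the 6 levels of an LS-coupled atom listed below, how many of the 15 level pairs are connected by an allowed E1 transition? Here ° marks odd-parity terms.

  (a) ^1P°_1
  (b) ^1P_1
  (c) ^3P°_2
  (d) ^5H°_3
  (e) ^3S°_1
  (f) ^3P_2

3

(a)–(b): allowed.
(a)–(c): forbidden (parity, ΔS).
(a)–(d): forbidden (parity, ΔS, ΔL, ΔJ).
(a)–(e): forbidden (parity, ΔS).
(a)–(f): forbidden (ΔS).
(b)–(c): forbidden (ΔS).
(b)–(d): forbidden (ΔS, ΔL, ΔJ).
(b)–(e): forbidden (ΔS).
(b)–(f): forbidden (parity, ΔS).
(c)–(d): forbidden (parity, ΔS, ΔL).
(c)–(e): forbidden (parity).
(c)–(f): allowed.
(d)–(e): forbidden (parity, ΔS, ΔL, ΔJ).
(d)–(f): forbidden (ΔS, ΔL).
(e)–(f): allowed.
Allowed pairs: 3 of 15.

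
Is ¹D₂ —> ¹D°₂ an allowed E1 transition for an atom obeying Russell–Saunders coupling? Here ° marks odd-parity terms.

Parity must change: even → odd — ✓.
ΔS = 0: S: 0 → 0 — ✓.
ΔL = 0, ±1 (not L=0↔0): L: 2 → 2, ΔL = +0 — ✓.
ΔJ = 0, ±1 (not J=0↔0): J: 2 → 2, ΔJ = +0 — ✓.
All four E1 rules are satisfied.

allowed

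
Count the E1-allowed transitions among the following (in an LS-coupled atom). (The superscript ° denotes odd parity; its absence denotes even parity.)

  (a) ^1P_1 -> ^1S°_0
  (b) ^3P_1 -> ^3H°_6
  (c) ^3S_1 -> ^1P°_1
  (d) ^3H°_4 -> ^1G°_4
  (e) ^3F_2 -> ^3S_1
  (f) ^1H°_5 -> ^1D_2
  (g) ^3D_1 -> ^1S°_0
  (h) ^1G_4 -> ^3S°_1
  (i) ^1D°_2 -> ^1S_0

1

(a) allowed
(b) forbidden (ΔL, ΔJ fail)
(c) forbidden (ΔS fails)
(d) forbidden (parity, ΔS fail)
(e) forbidden (parity, ΔL fail)
(f) forbidden (ΔL, ΔJ fail)
(g) forbidden (ΔS, ΔL fail)
(h) forbidden (ΔS, ΔL, ΔJ fail)
(i) forbidden (ΔL, ΔJ fail)
Total allowed: 1 of 9.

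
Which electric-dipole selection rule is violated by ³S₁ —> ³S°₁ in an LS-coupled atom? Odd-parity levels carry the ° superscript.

the L=0 ↔ L=0 exclusion

Reading off the term symbols: S 1→1, L 0→0, J 1→1, parity even→odd.
Parity must change: even → odd — passes.
ΔS = 0: S: 1 → 1 — passes.
ΔL = 0, ±1 (not L=0↔0): L: 0 → 0, ΔL = +0 — fails.
ΔJ = 0, ±1 (not J=0↔0): J: 1 → 1, ΔJ = +0 — passes.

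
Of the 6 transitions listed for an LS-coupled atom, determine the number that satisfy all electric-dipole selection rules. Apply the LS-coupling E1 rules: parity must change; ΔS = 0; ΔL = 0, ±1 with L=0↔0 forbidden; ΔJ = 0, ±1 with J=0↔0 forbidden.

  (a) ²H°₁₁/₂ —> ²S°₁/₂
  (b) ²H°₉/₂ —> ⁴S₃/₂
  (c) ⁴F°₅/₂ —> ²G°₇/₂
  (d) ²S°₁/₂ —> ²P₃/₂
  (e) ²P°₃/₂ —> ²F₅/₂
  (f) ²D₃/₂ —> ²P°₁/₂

2

(a) forbidden (parity, ΔL, ΔJ fail)
(b) forbidden (ΔS, ΔL, ΔJ fail)
(c) forbidden (parity, ΔS fail)
(d) allowed
(e) forbidden (ΔL fails)
(f) allowed
Total allowed: 2 of 6.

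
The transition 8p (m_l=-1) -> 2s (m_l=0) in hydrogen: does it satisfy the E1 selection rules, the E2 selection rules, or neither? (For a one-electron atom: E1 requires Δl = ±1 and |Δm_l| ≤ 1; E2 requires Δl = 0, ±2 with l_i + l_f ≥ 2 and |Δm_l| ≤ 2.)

E1

Δl = 0 − 1 = -1; l_i + l_f = 1.
Δm_l = +1.
E1 (Δl = ±1, |Δm_l| ≤ 1): satisfied.
E2 (Δl = 0,±2, l_i+l_f ≥ 2, |Δm_l| ≤ 2): not satisfied.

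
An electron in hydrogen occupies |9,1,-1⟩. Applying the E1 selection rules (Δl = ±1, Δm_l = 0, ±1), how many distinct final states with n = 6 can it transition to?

E1 requires Δl = ±1, so l_f ∈ {0, 2}; with 0 ≤ l_f ≤ n_f−1 = 5, the allowed l_f values are {0, 2}.
For l_f = 0: m_f ∈ {m_i−1, m_i, m_i+1} ∩ [−0, 0] = {0} → 1 state.
For l_f = 2: m_f ∈ {m_i−1, m_i, m_i+1} ∩ [−2, 2] = {-2, -1, 0} → 3 states.
Total: 4.

4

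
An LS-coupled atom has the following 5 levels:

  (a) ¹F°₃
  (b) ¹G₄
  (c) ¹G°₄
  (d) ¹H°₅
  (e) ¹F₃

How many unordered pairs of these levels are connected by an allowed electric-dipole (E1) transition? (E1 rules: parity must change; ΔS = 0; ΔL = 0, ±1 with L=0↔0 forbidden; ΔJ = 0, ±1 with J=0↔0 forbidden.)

5

(a)–(b): allowed.
(a)–(c): forbidden (parity).
(a)–(d): forbidden (parity, ΔL, ΔJ).
(a)–(e): allowed.
(b)–(c): allowed.
(b)–(d): allowed.
(b)–(e): forbidden (parity).
(c)–(d): forbidden (parity).
(c)–(e): allowed.
(d)–(e): forbidden (ΔL, ΔJ).
Allowed pairs: 5 of 10.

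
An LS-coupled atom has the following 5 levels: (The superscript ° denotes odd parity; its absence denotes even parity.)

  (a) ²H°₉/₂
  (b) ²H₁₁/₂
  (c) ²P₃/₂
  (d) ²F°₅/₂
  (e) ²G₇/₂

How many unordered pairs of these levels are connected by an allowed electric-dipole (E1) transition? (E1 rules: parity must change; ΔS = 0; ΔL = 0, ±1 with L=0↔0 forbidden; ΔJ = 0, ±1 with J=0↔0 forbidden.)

3

(a)–(b): allowed.
(a)–(c): forbidden (ΔL, ΔJ).
(a)–(d): forbidden (parity, ΔL, ΔJ).
(a)–(e): allowed.
(b)–(c): forbidden (parity, ΔL, ΔJ).
(b)–(d): forbidden (ΔL, ΔJ).
(b)–(e): forbidden (parity, ΔJ).
(c)–(d): forbidden (ΔL).
(c)–(e): forbidden (parity, ΔL, ΔJ).
(d)–(e): allowed.
Allowed pairs: 3 of 10.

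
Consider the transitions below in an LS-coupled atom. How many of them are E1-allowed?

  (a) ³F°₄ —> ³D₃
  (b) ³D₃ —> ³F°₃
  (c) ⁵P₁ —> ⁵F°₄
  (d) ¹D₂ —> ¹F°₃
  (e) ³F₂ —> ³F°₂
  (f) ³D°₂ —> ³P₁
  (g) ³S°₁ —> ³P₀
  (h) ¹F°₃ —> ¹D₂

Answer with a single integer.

(a) allowed
(b) allowed
(c) forbidden (ΔL, ΔJ fail)
(d) allowed
(e) allowed
(f) allowed
(g) allowed
(h) allowed
Total allowed: 7 of 8.

7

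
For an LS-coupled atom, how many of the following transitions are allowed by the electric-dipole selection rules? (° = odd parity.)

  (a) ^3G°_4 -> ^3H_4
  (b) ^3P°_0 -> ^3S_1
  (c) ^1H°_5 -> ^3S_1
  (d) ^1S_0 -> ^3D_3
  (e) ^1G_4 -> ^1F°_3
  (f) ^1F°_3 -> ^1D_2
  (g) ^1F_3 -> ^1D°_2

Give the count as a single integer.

5

(a) allowed
(b) allowed
(c) forbidden (ΔS, ΔL, ΔJ fail)
(d) forbidden (parity, ΔS, ΔL, ΔJ fail)
(e) allowed
(f) allowed
(g) allowed
Total allowed: 5 of 7.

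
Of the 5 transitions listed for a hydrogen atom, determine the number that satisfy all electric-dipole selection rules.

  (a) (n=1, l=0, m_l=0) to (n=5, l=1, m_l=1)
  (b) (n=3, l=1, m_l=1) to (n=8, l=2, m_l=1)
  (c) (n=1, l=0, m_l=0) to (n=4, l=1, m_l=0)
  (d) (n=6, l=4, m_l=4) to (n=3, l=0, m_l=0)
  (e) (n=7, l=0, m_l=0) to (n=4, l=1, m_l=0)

(a) allowed
(b) allowed
(c) allowed
(d) forbidden — Δl = -4 (E1 requires Δl = ±1); Δm_l = -4 (E1 requires Δm_l = 0, ±1)
(e) allowed
Total allowed: 4 of 5.

4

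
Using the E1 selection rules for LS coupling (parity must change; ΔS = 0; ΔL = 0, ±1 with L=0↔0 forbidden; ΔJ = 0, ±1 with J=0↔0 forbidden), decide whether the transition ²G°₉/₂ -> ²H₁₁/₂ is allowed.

allowed

Initial level: S=1/2, L=4, J=9/2, parity odd. Final level: S=1/2, L=5, J=11/2, parity even.
ΔL = 0, ±1 (not L=0↔0): L: 4 → 5, ΔL = +1 — passes.
Parity must change: odd → even — passes.
ΔJ = 0, ±1 (not J=0↔0): J: 9/2 → 11/2, ΔJ = +1 — passes.
ΔS = 0: S: 1/2 → 1/2 — passes.
All four E1 rules are satisfied.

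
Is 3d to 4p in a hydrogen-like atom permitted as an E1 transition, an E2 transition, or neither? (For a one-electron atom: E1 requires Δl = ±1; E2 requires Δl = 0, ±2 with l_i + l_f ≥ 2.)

Δl = 1 − 2 = -1; l_i + l_f = 3.
E1 (Δl = ±1): satisfied.
E2 (Δl = 0,±2, l_i+l_f ≥ 2): not satisfied.

E1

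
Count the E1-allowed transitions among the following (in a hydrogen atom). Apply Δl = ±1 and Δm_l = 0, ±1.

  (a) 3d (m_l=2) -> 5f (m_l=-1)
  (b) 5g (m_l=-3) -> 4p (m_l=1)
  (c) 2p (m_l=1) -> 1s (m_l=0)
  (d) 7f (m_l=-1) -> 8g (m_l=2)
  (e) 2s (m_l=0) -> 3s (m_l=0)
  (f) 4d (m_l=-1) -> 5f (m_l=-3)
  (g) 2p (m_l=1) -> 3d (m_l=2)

(a) forbidden — Δm_l = -3 (E1 requires Δm_l = 0, ±1)
(b) forbidden — Δl = -3 (E1 requires Δl = ±1); Δm_l = +4 (E1 requires Δm_l = 0, ±1)
(c) allowed
(d) forbidden — Δm_l = +3 (E1 requires Δm_l = 0, ±1)
(e) forbidden — Δl = +0 (E1 requires Δl = ±1)
(f) forbidden — Δm_l = -2 (E1 requires Δm_l = 0, ±1)
(g) allowed
Total allowed: 2 of 7.

2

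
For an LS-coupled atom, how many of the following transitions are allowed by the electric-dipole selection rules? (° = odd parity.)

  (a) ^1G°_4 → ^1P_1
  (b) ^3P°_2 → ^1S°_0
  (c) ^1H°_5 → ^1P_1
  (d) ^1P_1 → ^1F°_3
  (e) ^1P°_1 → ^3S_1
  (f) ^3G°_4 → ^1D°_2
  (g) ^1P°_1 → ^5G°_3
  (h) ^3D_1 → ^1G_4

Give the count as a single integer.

0

(a) forbidden (ΔL, ΔJ fail)
(b) forbidden (parity, ΔS, ΔJ fail)
(c) forbidden (ΔL, ΔJ fail)
(d) forbidden (ΔL, ΔJ fail)
(e) forbidden (ΔS fails)
(f) forbidden (parity, ΔS, ΔL, ΔJ fail)
(g) forbidden (parity, ΔS, ΔL, ΔJ fail)
(h) forbidden (parity, ΔS, ΔL, ΔJ fail)
Total allowed: 0 of 8.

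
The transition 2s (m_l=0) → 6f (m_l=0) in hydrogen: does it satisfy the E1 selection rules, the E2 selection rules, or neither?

Δl = 3 − 0 = +3; l_i + l_f = 3.
Δm_l = +0.
E1 (Δl = ±1, |Δm_l| ≤ 1): not satisfied.
E2 (Δl = 0,±2, l_i+l_f ≥ 2, |Δm_l| ≤ 2): not satisfied.

neither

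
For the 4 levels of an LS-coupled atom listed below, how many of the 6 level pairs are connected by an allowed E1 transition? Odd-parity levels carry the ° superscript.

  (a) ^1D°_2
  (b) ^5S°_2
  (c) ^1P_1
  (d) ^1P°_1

(a)–(b): forbidden (parity, ΔS, ΔL).
(a)–(c): allowed.
(a)–(d): forbidden (parity).
(b)–(c): forbidden (ΔS).
(b)–(d): forbidden (parity, ΔS).
(c)–(d): allowed.
Allowed pairs: 2 of 6.

2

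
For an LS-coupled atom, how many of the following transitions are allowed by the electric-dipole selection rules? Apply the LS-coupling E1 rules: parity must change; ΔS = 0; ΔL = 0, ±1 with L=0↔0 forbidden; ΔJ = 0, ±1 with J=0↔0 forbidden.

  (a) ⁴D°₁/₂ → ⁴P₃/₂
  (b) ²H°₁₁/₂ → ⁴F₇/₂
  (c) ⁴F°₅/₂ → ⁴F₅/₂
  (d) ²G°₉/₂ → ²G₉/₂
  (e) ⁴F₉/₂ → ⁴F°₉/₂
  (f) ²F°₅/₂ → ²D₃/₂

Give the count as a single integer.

5

(a) allowed
(b) forbidden (ΔS, ΔL, ΔJ fail)
(c) allowed
(d) allowed
(e) allowed
(f) allowed
Total allowed: 5 of 6.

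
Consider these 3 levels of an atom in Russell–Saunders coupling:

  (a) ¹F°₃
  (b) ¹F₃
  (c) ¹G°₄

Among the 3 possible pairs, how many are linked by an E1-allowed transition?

(a)–(b): allowed.
(a)–(c): forbidden (parity).
(b)–(c): allowed.
Allowed pairs: 2 of 3.

2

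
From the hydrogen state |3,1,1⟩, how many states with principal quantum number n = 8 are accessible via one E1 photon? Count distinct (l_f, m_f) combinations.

E1 requires Δl = ±1, so l_f ∈ {0, 2}; with 0 ≤ l_f ≤ n_f−1 = 7, the allowed l_f values are {0, 2}.
For l_f = 0: m_f ∈ {m_i−1, m_i, m_i+1} ∩ [−0, 0] = {0} → 1 state.
For l_f = 2: m_f ∈ {m_i−1, m_i, m_i+1} ∩ [−2, 2] = {0, 1, 2} → 3 states.
Total: 4.

4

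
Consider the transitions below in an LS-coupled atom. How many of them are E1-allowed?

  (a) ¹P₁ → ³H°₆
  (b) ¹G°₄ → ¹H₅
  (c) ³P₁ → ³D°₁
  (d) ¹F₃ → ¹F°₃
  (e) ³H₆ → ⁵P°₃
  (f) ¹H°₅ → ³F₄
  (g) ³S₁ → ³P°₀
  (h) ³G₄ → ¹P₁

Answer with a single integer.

4

(a) forbidden (ΔS, ΔL, ΔJ fail)
(b) allowed
(c) allowed
(d) allowed
(e) forbidden (ΔS, ΔL, ΔJ fail)
(f) forbidden (ΔS, ΔL fail)
(g) allowed
(h) forbidden (parity, ΔS, ΔL, ΔJ fail)
Total allowed: 4 of 8.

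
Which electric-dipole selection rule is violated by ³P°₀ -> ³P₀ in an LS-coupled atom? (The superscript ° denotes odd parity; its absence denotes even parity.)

Parity must change: odd → even — satisfied.
ΔJ = 0, ±1 (not J=0↔0): J: 0 → 0, ΔJ = +0 — violated.
ΔS = 0: S: 1 → 1 — satisfied.
ΔL = 0, ±1 (not L=0↔0): L: 1 → 1, ΔL = +0 — satisfied.

the J=0 ↔ J=0 exclusion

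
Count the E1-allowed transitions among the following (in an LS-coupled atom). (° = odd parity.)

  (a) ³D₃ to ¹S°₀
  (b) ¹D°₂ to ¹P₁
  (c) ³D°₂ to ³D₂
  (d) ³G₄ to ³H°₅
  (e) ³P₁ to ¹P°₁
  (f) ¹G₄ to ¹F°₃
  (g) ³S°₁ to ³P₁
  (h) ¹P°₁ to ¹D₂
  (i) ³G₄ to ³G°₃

7

(a) forbidden (ΔS, ΔL, ΔJ fail)
(b) allowed
(c) allowed
(d) allowed
(e) forbidden (ΔS fails)
(f) allowed
(g) allowed
(h) allowed
(i) allowed
Total allowed: 7 of 9.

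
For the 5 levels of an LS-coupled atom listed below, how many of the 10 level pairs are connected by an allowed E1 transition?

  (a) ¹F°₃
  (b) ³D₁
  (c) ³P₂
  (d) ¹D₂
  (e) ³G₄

(a)–(b): forbidden (ΔS, ΔJ).
(a)–(c): forbidden (ΔS, ΔL).
(a)–(d): allowed.
(a)–(e): forbidden (ΔS).
(b)–(c): forbidden (parity).
(b)–(d): forbidden (parity, ΔS).
(b)–(e): forbidden (parity, ΔL, ΔJ).
(c)–(d): forbidden (parity, ΔS).
(c)–(e): forbidden (parity, ΔL, ΔJ).
(d)–(e): forbidden (parity, ΔS, ΔL, ΔJ).
Allowed pairs: 1 of 10.

1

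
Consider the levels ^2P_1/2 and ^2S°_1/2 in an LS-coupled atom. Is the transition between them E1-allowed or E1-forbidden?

allowed

Initial level: S=1/2, L=1, J=1/2, parity even. Final level: S=1/2, L=0, J=1/2, parity odd.
ΔJ = 0, ±1 (not J=0↔0): J: 1/2 → 1/2, ΔJ = +0 — ok.
ΔL = 0, ±1 (not L=0↔0): L: 1 → 0, ΔL = -1 — ok.
Parity must change: even → odd — ok.
ΔS = 0: S: 1/2 → 1/2 — ok.
All four E1 rules are satisfied.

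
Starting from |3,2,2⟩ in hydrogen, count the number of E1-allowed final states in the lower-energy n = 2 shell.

E1 requires Δl = ±1, so l_f ∈ {1, 3}; with 0 ≤ l_f ≤ n_f−1 = 1, the allowed l_f values are {1}.
For l_f = 1: m_f ∈ {m_i−1, m_i, m_i+1} ∩ [−1, 1] = {1} → 1 state.
Total: 1.

1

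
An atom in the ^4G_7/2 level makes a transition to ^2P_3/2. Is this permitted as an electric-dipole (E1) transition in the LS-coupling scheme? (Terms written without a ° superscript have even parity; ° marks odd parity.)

forbidden

Initial level: S=3/2, L=4, J=7/2, parity even. Final level: S=1/2, L=1, J=3/2, parity even.
Parity must change: even → even — fails.
ΔS = 0: S: 3/2 → 1/2 — fails.
ΔL = 0, ±1 (not L=0↔0): L: 4 → 1, ΔL = -3 — fails.
ΔJ = 0, ±1 (not J=0↔0): J: 7/2 → 3/2, ΔJ = -2 — fails.
Rule(s) violated: parity, ΔS, ΔL, ΔJ.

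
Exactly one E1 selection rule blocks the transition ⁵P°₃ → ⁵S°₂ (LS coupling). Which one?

Initial level: S=2, L=1, J=3, parity odd. Final level: S=2, L=0, J=2, parity odd.
Parity must change: odd → odd — violated.
ΔS = 0: S: 2 → 2 — satisfied.
ΔL = 0, ±1 (not L=0↔0): L: 1 → 0, ΔL = -1 — satisfied.
ΔJ = 0, ±1 (not J=0↔0): J: 3 → 2, ΔJ = -1 — satisfied.

parity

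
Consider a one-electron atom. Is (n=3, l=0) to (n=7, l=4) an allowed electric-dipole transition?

l: 0 → 4 (Δl = +4). Δl = ±1 ✗.
The transition is electric-dipole forbidden.

forbidden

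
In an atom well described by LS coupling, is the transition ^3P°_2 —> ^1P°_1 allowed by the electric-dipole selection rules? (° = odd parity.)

forbidden

Reading off the term symbols: S 1→0, L 1→1, J 2→1, parity odd→odd.
Parity must change: odd → odd — fails.
ΔS = 0: S: 1 → 0 — fails.
ΔL = 0, ±1 (not L=0↔0): L: 1 → 1, ΔL = +0 — ok.
ΔJ = 0, ±1 (not J=0↔0): J: 2 → 1, ΔJ = -1 — ok.
Rule(s) violated: parity, ΔS.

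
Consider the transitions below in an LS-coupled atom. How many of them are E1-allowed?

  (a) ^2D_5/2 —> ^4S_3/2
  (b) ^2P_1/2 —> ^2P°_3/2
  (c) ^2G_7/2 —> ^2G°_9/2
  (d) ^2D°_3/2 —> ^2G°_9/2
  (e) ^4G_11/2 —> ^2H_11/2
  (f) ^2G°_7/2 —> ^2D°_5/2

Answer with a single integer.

(a) forbidden (parity, ΔS, ΔL fail)
(b) allowed
(c) allowed
(d) forbidden (parity, ΔL, ΔJ fail)
(e) forbidden (parity, ΔS fail)
(f) forbidden (parity, ΔL fail)
Total allowed: 2 of 6.

2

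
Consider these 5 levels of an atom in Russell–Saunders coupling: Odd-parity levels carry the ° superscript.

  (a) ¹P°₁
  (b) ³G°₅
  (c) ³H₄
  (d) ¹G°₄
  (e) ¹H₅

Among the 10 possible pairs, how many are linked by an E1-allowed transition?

(a)–(b): forbidden (parity, ΔS, ΔL, ΔJ).
(a)–(c): forbidden (ΔS, ΔL, ΔJ).
(a)–(d): forbidden (parity, ΔL, ΔJ).
(a)–(e): forbidden (ΔL, ΔJ).
(b)–(c): allowed.
(b)–(d): forbidden (parity, ΔS).
(b)–(e): forbidden (ΔS).
(c)–(d): forbidden (ΔS).
(c)–(e): forbidden (parity, ΔS).
(d)–(e): allowed.
Allowed pairs: 2 of 10.

2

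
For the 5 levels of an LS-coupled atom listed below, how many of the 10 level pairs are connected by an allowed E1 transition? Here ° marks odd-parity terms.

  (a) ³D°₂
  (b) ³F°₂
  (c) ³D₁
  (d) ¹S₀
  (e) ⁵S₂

2

(a)–(b): forbidden (parity).
(a)–(c): allowed.
(a)–(d): forbidden (ΔS, ΔL, ΔJ).
(a)–(e): forbidden (ΔS, ΔL).
(b)–(c): allowed.
(b)–(d): forbidden (ΔS, ΔL, ΔJ).
(b)–(e): forbidden (ΔS, ΔL).
(c)–(d): forbidden (parity, ΔS, ΔL).
(c)–(e): forbidden (parity, ΔS, ΔL).
(d)–(e): forbidden (parity, ΔS, ΔL, ΔJ).
Allowed pairs: 2 of 10.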